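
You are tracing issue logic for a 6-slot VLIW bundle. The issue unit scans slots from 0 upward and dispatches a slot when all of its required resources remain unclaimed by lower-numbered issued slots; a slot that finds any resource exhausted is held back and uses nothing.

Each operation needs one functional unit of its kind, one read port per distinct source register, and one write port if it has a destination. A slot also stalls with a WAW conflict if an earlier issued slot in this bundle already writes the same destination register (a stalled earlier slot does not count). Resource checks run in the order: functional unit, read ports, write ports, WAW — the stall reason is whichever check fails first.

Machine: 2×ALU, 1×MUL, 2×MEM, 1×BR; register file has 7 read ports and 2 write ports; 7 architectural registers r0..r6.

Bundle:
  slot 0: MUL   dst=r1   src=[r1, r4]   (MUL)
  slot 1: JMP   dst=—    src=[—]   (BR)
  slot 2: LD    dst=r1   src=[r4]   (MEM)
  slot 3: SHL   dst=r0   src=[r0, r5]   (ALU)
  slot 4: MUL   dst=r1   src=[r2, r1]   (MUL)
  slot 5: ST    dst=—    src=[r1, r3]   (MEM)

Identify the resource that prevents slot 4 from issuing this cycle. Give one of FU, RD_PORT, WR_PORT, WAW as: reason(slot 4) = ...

reason(slot 4) = FU

  0. MUL→r1 ⇒ go  {2A/0Mu/2Ld/1B | 5r 1w}
  1. BR ⇒ go  {2A/0Mu/2Ld/0B | 5r 1w}
  2. MEM→r1 ⇒ no(WAW)  {2A/0Mu/2Ld/0B | 5r 1w}
  3. ALU→r0 ⇒ go  {1A/0Mu/2Ld/0B | 3r 0w}
  4. MUL→r1 ⇒ no(FU)  {1A/0Mu/2Ld/0B | 3r 0w}
  5. MEM ⇒ go  {1A/0Mu/1Ld/0B | 1r 0w}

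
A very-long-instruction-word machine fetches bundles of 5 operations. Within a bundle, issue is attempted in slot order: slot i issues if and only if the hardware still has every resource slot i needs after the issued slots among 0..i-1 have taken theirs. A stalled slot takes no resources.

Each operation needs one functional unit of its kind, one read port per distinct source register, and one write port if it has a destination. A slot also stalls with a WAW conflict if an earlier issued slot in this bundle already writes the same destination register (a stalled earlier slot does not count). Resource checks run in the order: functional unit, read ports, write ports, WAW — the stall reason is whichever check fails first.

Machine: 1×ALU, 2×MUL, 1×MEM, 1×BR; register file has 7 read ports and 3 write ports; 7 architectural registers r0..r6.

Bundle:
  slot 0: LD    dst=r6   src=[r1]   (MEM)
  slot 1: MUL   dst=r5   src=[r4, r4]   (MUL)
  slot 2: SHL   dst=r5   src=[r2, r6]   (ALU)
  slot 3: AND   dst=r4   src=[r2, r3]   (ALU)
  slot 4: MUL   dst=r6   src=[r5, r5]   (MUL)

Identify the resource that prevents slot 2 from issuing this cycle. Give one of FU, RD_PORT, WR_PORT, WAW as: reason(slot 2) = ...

#0 MEM src=r1 dispatched  <A:1 Mu:2 Ld:0 B:1 rd:6 wr:2>
#1 MUL src=r4,r4 dispatched  <A:1 Mu:1 Ld:0 B:1 rd:5 wr:1>
#2 ALU src=r2,r6 held:WAW  <A:1 Mu:1 Ld:0 B:1 rd:5 wr:1>
#3 ALU src=r2,r3 dispatched  <A:0 Mu:1 Ld:0 B:1 rd:3 wr:0>
#4 MUL src=r5,r5 held:WR_PORT  <A:0 Mu:1 Ld:0 B:1 rd:3 wr:0>

reason(slot 2) = WAW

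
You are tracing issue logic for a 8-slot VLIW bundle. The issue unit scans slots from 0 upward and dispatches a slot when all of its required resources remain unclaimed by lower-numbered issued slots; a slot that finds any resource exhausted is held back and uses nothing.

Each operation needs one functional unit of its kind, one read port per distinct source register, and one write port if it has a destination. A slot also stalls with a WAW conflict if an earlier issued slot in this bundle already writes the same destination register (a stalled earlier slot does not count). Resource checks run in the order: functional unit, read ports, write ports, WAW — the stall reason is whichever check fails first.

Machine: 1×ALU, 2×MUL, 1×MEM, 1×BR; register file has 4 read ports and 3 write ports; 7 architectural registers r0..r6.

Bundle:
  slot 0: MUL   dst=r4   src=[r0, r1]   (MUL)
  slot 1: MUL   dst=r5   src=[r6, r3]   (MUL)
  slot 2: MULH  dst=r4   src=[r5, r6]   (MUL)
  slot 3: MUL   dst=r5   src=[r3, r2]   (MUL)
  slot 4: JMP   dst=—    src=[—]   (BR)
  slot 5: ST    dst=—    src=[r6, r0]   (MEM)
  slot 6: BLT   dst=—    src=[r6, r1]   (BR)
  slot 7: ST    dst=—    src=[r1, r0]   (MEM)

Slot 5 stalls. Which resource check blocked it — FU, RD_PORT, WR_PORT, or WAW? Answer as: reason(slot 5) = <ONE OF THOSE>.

[0] MUL needs rd=2 wr=1: ok; after: ALU=1 MUL=1 MEM=1 BR=1, R=2, W=2
[1] MUL needs rd=2 wr=1: ok; after: ALU=1 MUL=0 MEM=1 BR=1, R=0, W=1
[2] MUL needs rd=2 wr=1: FU; after: ALU=1 MUL=0 MEM=1 BR=1, R=0, W=1
[3] MUL needs rd=2 wr=1: FU; after: ALU=1 MUL=0 MEM=1 BR=1, R=0, W=1
[4] BR needs rd=0 wr=0: ok; after: ALU=1 MUL=0 MEM=1 BR=0, R=0, W=1
[5] MEM needs rd=2 wr=0: RD_PORT; after: ALU=1 MUL=0 MEM=1 BR=0, R=0, W=1
[6] BR needs rd=2 wr=0: FU; after: ALU=1 MUL=0 MEM=1 BR=0, R=0, W=1
[7] MEM needs rd=2 wr=0: RD_PORT; after: ALU=1 MUL=0 MEM=1 BR=0, R=0, W=1

reason(slot 5) = RD_PORT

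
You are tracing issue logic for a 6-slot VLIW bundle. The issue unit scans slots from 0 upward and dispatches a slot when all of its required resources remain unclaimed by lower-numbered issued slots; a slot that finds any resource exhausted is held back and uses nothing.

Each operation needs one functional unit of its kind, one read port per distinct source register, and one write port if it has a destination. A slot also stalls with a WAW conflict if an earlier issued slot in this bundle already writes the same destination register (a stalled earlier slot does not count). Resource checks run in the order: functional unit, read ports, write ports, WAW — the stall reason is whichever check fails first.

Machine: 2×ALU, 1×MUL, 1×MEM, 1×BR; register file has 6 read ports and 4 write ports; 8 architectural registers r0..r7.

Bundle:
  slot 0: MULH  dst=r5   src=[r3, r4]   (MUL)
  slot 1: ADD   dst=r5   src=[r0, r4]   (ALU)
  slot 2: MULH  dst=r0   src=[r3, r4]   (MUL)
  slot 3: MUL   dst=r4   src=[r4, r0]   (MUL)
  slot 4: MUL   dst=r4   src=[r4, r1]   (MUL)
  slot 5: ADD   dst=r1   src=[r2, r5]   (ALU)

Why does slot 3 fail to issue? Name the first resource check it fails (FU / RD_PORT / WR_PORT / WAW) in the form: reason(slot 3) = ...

reason(slot 3) = FU

  0. MUL→r5 ⇒ go  {2A/0Mu/1Ld/1B | 4r 3w}
  1. ALU→r5 ⇒ no(WAW)  {2A/0Mu/1Ld/1B | 4r 3w}
  2. MUL→r0 ⇒ no(FU)  {2A/0Mu/1Ld/1B | 4r 3w}
  3. MUL→r4 ⇒ no(FU)  {2A/0Mu/1Ld/1B | 4r 3w}
  4. MUL→r4 ⇒ no(FU)  {2A/0Mu/1Ld/1B | 4r 3w}
  5. ALU→r1 ⇒ go  {1A/0Mu/1Ld/1B | 2r 2w}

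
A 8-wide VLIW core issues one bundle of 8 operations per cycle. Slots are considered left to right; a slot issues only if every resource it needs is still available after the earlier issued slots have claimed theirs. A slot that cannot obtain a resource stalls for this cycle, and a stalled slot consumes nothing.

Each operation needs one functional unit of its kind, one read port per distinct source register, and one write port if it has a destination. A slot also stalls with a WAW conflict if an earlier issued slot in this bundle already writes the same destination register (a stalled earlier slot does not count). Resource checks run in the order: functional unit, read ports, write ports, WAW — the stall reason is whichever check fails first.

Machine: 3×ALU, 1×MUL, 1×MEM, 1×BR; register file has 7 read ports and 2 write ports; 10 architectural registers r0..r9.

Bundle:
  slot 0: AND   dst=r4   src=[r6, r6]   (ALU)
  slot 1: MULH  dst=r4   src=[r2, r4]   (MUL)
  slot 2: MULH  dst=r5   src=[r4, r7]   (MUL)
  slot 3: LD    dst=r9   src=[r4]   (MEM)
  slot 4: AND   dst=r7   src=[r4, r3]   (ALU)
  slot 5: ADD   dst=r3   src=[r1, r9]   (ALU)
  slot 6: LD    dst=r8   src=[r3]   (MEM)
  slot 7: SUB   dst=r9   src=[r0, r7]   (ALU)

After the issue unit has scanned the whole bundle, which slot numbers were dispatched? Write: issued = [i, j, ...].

issued = [0, 2]

slot 0 (ALU): ISSUE — free A2,Mu1,Ld1,B1 rp6 wp1
slot 1 (MUL): stall WAW — free A2,Mu1,Ld1,B1 rp6 wp1
slot 2 (MUL): ISSUE — free A2,Mu0,Ld1,B1 rp4 wp0
slot 3 (MEM): stall WR_PORT — free A2,Mu0,Ld1,B1 rp4 wp0
slot 4 (ALU): stall WR_PORT — free A2,Mu0,Ld1,B1 rp4 wp0
slot 5 (ALU): stall WR_PORT — free A2,Mu0,Ld1,B1 rp4 wp0
slot 6 (MEM): stall WR_PORT — free A2,Mu0,Ld1,B1 rp4 wp0
slot 7 (ALU): stall WR_PORT — free A2,Mu0,Ld1,B1 rp4 wp0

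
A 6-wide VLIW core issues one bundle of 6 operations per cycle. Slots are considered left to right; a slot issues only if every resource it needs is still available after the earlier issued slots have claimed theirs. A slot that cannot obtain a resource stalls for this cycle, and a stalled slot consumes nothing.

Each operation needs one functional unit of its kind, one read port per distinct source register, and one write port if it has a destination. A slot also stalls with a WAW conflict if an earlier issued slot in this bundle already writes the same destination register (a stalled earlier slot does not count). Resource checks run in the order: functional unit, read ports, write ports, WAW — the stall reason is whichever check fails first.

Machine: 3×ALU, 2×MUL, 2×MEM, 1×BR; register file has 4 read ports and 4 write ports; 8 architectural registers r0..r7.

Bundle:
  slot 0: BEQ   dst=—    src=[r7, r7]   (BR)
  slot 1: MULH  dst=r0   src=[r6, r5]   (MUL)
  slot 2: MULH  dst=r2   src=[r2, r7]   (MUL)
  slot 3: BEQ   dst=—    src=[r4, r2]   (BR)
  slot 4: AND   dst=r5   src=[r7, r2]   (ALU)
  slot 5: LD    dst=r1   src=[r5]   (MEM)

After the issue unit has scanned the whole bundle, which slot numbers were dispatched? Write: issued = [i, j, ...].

[0] BR needs rd=1 wr=0: ok; after: ALU=3 MUL=2 MEM=2 BR=0, R=3, W=4
[1] MUL needs rd=2 wr=1: ok; after: ALU=3 MUL=1 MEM=2 BR=0, R=1, W=3
[2] MUL needs rd=2 wr=1: RD_PORT; after: ALU=3 MUL=1 MEM=2 BR=0, R=1, W=3
[3] BR needs rd=2 wr=0: FU; after: ALU=3 MUL=1 MEM=2 BR=0, R=1, W=3
[4] ALU needs rd=2 wr=1: RD_PORT; after: ALU=3 MUL=1 MEM=2 BR=0, R=1, W=3
[5] MEM needs rd=1 wr=1: ok; after: ALU=3 MUL=1 MEM=1 BR=0, R=0, W=2

issued = [0, 1, 5]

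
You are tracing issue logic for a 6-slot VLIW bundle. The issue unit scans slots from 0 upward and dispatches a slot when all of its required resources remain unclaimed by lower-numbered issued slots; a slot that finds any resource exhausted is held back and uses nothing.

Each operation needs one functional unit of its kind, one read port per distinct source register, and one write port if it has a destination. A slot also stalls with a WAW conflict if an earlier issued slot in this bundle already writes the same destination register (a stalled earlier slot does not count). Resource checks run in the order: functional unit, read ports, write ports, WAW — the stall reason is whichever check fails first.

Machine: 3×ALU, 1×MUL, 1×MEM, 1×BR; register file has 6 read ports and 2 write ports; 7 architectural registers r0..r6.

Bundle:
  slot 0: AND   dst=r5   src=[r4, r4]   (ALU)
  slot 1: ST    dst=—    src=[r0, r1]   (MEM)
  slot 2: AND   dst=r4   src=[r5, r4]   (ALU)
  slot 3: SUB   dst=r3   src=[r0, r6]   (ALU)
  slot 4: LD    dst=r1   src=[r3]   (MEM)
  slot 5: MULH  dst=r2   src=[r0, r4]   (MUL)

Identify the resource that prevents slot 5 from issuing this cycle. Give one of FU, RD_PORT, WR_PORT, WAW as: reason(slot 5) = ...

#0 ALU src=r4,r4 dispatched  <A:2 Mu:1 Ld:1 B:1 rd:5 wr:1>
#1 MEM src=r0,r1 dispatched  <A:2 Mu:1 Ld:0 B:1 rd:3 wr:1>
#2 ALU src=r5,r4 dispatched  <A:1 Mu:1 Ld:0 B:1 rd:1 wr:0>
#3 ALU src=r0,r6 held:RD_PORT  <A:1 Mu:1 Ld:0 B:1 rd:1 wr:0>
#4 MEM src=r3 held:FU  <A:1 Mu:1 Ld:0 B:1 rd:1 wr:0>
#5 MUL src=r0,r4 held:RD_PORT  <A:1 Mu:1 Ld:0 B:1 rd:1 wr:0>

reason(slot 5) = RD_PORT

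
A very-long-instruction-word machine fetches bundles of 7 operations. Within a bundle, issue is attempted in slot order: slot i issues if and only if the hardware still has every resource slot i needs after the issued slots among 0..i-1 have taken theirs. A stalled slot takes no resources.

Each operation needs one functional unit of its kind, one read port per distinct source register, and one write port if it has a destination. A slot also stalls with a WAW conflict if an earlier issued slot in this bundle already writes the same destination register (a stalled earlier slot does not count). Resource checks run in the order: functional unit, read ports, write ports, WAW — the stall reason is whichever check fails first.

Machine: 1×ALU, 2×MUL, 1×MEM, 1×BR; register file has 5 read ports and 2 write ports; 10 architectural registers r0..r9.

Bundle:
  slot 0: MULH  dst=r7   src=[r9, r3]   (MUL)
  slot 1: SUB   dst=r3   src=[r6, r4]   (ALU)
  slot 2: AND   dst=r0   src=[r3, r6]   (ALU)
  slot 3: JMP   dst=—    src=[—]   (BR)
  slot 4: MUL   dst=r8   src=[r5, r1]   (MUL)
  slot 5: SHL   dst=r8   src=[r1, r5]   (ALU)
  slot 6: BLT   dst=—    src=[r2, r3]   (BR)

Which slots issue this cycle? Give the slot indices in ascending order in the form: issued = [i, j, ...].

#0 MUL src=r9,r3 dispatched  <A:1 Mu:1 Ld:1 B:1 rd:3 wr:1>
#1 ALU src=r6,r4 dispatched  <A:0 Mu:1 Ld:1 B:1 rd:1 wr:0>
#2 ALU src=r3,r6 held:FU  <A:0 Mu:1 Ld:1 B:1 rd:1 wr:0>
#3 BR src=- dispatched  <A:0 Mu:1 Ld:1 B:0 rd:1 wr:0>
#4 MUL src=r5,r1 held:RD_PORT  <A:0 Mu:1 Ld:1 B:0 rd:1 wr:0>
#5 ALU src=r1,r5 held:FU  <A:0 Mu:1 Ld:1 B:0 rd:1 wr:0>
#6 BR src=r2,r3 held:FU  <A:0 Mu:1 Ld:1 B:0 rd:1 wr:0>

issued = [0, 1, 3]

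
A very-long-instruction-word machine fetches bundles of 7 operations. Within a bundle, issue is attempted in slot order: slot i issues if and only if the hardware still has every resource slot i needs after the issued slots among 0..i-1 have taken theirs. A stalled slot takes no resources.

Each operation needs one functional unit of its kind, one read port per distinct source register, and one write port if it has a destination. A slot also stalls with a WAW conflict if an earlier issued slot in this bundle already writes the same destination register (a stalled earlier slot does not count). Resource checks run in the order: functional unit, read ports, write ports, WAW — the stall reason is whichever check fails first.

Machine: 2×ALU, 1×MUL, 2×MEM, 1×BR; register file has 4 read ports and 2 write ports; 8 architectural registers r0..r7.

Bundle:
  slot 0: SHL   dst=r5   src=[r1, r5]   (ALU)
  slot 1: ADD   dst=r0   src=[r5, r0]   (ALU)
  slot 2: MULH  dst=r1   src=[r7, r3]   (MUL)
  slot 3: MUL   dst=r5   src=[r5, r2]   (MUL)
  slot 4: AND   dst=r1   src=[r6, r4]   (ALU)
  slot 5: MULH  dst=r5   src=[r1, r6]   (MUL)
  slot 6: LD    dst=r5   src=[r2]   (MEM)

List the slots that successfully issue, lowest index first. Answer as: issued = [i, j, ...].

#0 ALU src=r1,r5 dispatched  <A:1 Mu:1 Ld:2 B:1 rd:2 wr:1>
#1 ALU src=r5,r0 dispatched  <A:0 Mu:1 Ld:2 B:1 rd:0 wr:0>
#2 MUL src=r7,r3 held:RD_PORT  <A:0 Mu:1 Ld:2 B:1 rd:0 wr:0>
#3 MUL src=r5,r2 held:RD_PORT  <A:0 Mu:1 Ld:2 B:1 rd:0 wr:0>
#4 ALU src=r6,r4 held:FU  <A:0 Mu:1 Ld:2 B:1 rd:0 wr:0>
#5 MUL src=r1,r6 held:RD_PORT  <A:0 Mu:1 Ld:2 B:1 rd:0 wr:0>
#6 MEM src=r2 held:RD_PORT  <A:0 Mu:1 Ld:2 B:1 rd:0 wr:0>

issued = [0, 1]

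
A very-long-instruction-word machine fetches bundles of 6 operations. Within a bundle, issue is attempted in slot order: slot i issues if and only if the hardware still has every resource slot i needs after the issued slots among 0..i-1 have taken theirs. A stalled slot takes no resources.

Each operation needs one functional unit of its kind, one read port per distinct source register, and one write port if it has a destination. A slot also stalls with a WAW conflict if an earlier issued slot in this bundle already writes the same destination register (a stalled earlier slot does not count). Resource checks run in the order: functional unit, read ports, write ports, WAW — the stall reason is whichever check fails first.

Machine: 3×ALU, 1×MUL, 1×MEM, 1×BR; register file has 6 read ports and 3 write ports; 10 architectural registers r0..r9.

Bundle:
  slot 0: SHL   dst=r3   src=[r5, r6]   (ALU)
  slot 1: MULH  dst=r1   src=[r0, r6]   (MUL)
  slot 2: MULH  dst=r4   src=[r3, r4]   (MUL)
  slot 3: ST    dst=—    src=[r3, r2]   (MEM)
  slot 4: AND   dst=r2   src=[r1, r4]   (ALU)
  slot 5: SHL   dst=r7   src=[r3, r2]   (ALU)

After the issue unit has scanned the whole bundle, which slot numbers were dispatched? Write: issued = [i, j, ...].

issued = [0, 1, 3]

#0 ALU src=r5,r6 dispatched  <A:2 Mu:1 Ld:1 B:1 rd:4 wr:2>
#1 MUL src=r0,r6 dispatched  <A:2 Mu:0 Ld:1 B:1 rd:2 wr:1>
#2 MUL src=r3,r4 held:FU  <A:2 Mu:0 Ld:1 B:1 rd:2 wr:1>
#3 MEM src=r3,r2 dispatched  <A:2 Mu:0 Ld:0 B:1 rd:0 wr:1>
#4 ALU src=r1,r4 held:RD_PORT  <A:2 Mu:0 Ld:0 B:1 rd:0 wr:1>
#5 ALU src=r3,r2 held:RD_PORT  <A:2 Mu:0 Ld:0 B:1 rd:0 wr:1>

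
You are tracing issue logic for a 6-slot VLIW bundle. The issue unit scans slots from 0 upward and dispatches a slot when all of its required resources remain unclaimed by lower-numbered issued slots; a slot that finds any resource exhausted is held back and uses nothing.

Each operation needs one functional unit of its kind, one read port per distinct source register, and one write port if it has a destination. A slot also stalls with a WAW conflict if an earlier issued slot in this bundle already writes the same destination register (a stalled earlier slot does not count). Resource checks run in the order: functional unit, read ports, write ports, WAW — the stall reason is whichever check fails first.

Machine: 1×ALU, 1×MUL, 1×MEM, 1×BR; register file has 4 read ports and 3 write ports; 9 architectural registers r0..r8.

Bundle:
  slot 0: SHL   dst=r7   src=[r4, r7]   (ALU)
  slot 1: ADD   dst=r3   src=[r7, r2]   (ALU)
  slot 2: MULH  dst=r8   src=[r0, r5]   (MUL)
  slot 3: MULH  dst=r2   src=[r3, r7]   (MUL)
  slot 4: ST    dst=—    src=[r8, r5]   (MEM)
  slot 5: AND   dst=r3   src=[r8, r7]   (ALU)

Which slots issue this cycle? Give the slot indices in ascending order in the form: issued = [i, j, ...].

[0] ALU needs rd=2 wr=1: ok; after: ALU=0 MUL=1 MEM=1 BR=1, R=2, W=2
[1] ALU needs rd=2 wr=1: FU; after: ALU=0 MUL=1 MEM=1 BR=1, R=2, W=2
[2] MUL needs rd=2 wr=1: ok; after: ALU=0 MUL=0 MEM=1 BR=1, R=0, W=1
[3] MUL needs rd=2 wr=1: FU; after: ALU=0 MUL=0 MEM=1 BR=1, R=0, W=1
[4] MEM needs rd=2 wr=0: RD_PORT; after: ALU=0 MUL=0 MEM=1 BR=1, R=0, W=1
[5] ALU needs rd=2 wr=1: FU; after: ALU=0 MUL=0 MEM=1 BR=1, R=0, W=1

issued = [0, 2]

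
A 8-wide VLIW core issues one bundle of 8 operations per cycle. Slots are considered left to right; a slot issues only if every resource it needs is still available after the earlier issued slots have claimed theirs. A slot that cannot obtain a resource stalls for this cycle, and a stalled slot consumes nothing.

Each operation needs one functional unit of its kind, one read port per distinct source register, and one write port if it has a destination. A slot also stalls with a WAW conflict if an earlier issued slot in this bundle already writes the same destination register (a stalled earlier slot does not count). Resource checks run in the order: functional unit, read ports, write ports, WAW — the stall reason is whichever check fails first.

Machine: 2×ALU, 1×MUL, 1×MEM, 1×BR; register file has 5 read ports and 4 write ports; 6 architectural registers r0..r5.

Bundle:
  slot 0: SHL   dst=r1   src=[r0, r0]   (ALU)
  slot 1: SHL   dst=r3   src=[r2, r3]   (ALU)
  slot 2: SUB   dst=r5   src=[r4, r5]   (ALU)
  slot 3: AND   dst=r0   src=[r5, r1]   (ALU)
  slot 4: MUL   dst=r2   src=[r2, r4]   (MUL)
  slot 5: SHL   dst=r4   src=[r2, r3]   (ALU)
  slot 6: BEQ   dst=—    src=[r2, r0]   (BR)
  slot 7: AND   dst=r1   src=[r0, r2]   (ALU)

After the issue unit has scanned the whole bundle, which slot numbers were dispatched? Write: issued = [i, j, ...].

slot 0 (ALU): ISSUE — free A1,Mu1,Ld1,B1 rp4 wp3
slot 1 (ALU): ISSUE — free A0,Mu1,Ld1,B1 rp2 wp2
slot 2 (ALU): stall FU — free A0,Mu1,Ld1,B1 rp2 wp2
slot 3 (ALU): stall FU — free A0,Mu1,Ld1,B1 rp2 wp2
slot 4 (MUL): ISSUE — free A0,Mu0,Ld1,B1 rp0 wp1
slot 5 (ALU): stall FU — free A0,Mu0,Ld1,B1 rp0 wp1
slot 6 (BR): stall RD_PORT — free A0,Mu0,Ld1,B1 rp0 wp1
slot 7 (ALU): stall FU — free A0,Mu0,Ld1,B1 rp0 wp1

issued = [0, 1, 4]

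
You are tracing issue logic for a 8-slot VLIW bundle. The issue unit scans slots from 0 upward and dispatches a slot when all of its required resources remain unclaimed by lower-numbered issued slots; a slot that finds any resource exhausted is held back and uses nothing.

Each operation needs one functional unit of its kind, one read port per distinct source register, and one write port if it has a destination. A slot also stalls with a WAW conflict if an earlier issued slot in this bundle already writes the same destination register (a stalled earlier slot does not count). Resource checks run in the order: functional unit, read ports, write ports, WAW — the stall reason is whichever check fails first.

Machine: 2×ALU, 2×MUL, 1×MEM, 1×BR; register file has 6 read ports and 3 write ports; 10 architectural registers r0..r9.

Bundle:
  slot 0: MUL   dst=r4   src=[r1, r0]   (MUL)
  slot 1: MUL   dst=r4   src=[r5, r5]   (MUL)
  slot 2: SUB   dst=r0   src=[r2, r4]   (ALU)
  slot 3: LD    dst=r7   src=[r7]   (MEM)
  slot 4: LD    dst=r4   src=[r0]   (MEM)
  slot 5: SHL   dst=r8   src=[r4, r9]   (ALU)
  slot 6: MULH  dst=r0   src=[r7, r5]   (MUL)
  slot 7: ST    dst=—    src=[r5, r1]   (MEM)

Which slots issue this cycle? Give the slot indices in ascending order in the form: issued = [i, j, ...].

  0. MUL→r4 ⇒ go  {2A/1Mu/1Ld/1B | 4r 2w}
  1. MUL→r4 ⇒ no(WAW)  {2A/1Mu/1Ld/1B | 4r 2w}
  2. ALU→r0 ⇒ go  {1A/1Mu/1Ld/1B | 2r 1w}
  3. MEM→r7 ⇒ go  {1A/1Mu/0Ld/1B | 1r 0w}
  4. MEM→r4 ⇒ no(FU)  {1A/1Mu/0Ld/1B | 1r 0w}
  5. ALU→r8 ⇒ no(RD_PORT)  {1A/1Mu/0Ld/1B | 1r 0w}
  6. MUL→r0 ⇒ no(RD_PORT)  {1A/1Mu/0Ld/1B | 1r 0w}
  7. MEM ⇒ no(FU)  {1A/1Mu/0Ld/1B | 1r 0w}

issued = [0, 2, 3]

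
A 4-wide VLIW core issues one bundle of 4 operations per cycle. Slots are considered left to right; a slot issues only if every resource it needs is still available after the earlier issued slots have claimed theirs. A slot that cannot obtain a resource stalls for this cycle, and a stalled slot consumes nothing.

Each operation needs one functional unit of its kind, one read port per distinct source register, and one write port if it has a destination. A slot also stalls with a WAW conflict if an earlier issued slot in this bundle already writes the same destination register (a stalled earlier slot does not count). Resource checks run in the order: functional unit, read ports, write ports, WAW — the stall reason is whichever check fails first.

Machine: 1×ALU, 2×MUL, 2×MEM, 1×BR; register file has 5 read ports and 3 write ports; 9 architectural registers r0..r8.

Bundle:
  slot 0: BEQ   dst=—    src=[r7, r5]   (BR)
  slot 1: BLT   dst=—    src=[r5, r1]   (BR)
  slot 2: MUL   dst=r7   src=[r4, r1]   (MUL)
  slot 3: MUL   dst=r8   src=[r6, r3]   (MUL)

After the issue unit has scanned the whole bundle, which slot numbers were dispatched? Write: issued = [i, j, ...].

issued = [0, 2]

#0 BR src=r7,r5 dispatched  <A:1 Mu:2 Ld:2 B:0 rd:3 wr:3>
#1 BR src=r5,r1 held:FU  <A:1 Mu:2 Ld:2 B:0 rd:3 wr:3>
#2 MUL src=r4,r1 dispatched  <A:1 Mu:1 Ld:2 B:0 rd:1 wr:2>
#3 MUL src=r6,r3 held:RD_PORT  <A:1 Mu:1 Ld:2 B:0 rd:1 wr:2>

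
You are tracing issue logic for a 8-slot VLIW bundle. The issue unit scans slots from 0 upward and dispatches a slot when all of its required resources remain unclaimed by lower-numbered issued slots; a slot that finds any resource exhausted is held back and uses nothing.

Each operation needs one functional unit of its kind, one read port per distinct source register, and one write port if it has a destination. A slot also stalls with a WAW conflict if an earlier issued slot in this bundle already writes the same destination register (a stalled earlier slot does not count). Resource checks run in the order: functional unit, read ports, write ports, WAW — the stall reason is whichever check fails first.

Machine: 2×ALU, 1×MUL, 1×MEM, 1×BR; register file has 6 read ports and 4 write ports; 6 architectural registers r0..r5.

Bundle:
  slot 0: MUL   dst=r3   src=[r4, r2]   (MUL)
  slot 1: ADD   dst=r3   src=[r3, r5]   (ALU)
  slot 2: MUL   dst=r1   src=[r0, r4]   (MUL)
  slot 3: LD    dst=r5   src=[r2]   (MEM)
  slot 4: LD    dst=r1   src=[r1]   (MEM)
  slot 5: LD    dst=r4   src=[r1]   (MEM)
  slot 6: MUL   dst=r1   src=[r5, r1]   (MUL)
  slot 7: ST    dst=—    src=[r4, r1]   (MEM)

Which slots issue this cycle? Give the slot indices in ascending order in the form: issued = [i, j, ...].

issued = [0, 3]

(0) want 1×MUL +2rd +1wr — yes → AL2|MU0|ME1|BR1|rd4|wr3
(1) want 1×ALU +2rd +1wr — WAW → AL2|MU0|ME1|BR1|rd4|wr3
(2) want 1×MUL +2rd +1wr — FU → AL2|MU0|ME1|BR1|rd4|wr3
(3) want 1×MEM +1rd +1wr — yes → AL2|MU0|ME0|BR1|rd3|wr2
(4) want 1×MEM +1rd +1wr — FU → AL2|MU0|ME0|BR1|rd3|wr2
(5) want 1×MEM +1rd +1wr — FU → AL2|MU0|ME0|BR1|rd3|wr2
(6) want 1×MUL +2rd +1wr — FU → AL2|MU0|ME0|BR1|rd3|wr2
(7) want 1×MEM +2rd +0wr — FU → AL2|MU0|ME0|BR1|rd3|wr2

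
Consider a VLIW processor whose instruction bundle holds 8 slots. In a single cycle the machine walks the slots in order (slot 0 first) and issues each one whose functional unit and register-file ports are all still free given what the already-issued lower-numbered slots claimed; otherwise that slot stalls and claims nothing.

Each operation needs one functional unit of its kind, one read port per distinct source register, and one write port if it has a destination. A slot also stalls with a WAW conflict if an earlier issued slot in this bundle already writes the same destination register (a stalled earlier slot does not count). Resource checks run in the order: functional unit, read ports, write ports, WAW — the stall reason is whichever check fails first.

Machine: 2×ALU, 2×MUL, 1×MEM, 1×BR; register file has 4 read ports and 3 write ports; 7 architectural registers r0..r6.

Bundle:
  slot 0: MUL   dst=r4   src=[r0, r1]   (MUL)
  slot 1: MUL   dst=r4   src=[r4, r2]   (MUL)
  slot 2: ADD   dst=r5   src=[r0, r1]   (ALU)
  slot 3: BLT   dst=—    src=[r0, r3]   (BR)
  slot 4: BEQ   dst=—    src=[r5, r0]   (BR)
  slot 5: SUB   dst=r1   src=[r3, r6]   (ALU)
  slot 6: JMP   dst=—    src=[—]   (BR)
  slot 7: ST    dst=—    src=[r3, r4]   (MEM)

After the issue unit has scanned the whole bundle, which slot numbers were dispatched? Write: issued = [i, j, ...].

#0 MUL src=r0,r1 dispatched  <A:2 Mu:1 Ld:1 B:1 rd:2 wr:2>
#1 MUL src=r4,r2 held:WAW  <A:2 Mu:1 Ld:1 B:1 rd:2 wr:2>
#2 ALU src=r0,r1 dispatched  <A:1 Mu:1 Ld:1 B:1 rd:0 wr:1>
#3 BR src=r0,r3 held:RD_PORT  <A:1 Mu:1 Ld:1 B:1 rd:0 wr:1>
#4 BR src=r5,r0 held:RD_PORT  <A:1 Mu:1 Ld:1 B:1 rd:0 wr:1>
#5 ALU src=r3,r6 held:RD_PORT  <A:1 Mu:1 Ld:1 B:1 rd:0 wr:1>
#6 BR src=- dispatched  <A:1 Mu:1 Ld:1 B:0 rd:0 wr:1>
#7 MEM src=r3,r4 held:RD_PORT  <A:1 Mu:1 Ld:1 B:0 rd:0 wr:1>

issued = [0, 2, 6]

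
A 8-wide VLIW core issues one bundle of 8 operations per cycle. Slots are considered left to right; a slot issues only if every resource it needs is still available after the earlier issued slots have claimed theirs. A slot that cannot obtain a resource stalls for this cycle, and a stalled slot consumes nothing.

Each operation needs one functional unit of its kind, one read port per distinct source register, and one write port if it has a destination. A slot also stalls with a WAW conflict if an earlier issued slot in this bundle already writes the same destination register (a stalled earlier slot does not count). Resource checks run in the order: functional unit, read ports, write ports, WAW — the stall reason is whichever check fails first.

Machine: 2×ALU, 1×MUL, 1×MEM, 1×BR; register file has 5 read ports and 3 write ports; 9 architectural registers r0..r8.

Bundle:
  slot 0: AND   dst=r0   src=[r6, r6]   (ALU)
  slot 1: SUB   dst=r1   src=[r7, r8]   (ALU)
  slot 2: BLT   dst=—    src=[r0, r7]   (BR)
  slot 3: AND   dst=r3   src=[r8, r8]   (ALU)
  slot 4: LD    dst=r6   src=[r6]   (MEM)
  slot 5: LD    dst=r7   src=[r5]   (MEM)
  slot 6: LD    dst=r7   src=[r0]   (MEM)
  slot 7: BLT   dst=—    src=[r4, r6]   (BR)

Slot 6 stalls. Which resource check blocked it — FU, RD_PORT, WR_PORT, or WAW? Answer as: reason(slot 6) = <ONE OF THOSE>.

reason(slot 6) = RD_PORT

(0) want 1×ALU +1rd +1wr — yes → AL1|MU1|ME1|BR1|rd4|wr2
(1) want 1×ALU +2rd +1wr — yes → AL0|MU1|ME1|BR1|rd2|wr1
(2) want 1×BR +2rd +0wr — yes → AL0|MU1|ME1|BR0|rd0|wr1
(3) want 1×ALU +1rd +1wr — FU → AL0|MU1|ME1|BR0|rd0|wr1
(4) want 1×MEM +1rd +1wr — RD_PORT → AL0|MU1|ME1|BR0|rd0|wr1
(5) want 1×MEM +1rd +1wr — RD_PORT → AL0|MU1|ME1|BR0|rd0|wr1
(6) want 1×MEM +1rd +1wr — RD_PORT → AL0|MU1|ME1|BR0|rd0|wr1
(7) want 1×BR +2rd +0wr — FU → AL0|MU1|ME1|BR0|rd0|wr1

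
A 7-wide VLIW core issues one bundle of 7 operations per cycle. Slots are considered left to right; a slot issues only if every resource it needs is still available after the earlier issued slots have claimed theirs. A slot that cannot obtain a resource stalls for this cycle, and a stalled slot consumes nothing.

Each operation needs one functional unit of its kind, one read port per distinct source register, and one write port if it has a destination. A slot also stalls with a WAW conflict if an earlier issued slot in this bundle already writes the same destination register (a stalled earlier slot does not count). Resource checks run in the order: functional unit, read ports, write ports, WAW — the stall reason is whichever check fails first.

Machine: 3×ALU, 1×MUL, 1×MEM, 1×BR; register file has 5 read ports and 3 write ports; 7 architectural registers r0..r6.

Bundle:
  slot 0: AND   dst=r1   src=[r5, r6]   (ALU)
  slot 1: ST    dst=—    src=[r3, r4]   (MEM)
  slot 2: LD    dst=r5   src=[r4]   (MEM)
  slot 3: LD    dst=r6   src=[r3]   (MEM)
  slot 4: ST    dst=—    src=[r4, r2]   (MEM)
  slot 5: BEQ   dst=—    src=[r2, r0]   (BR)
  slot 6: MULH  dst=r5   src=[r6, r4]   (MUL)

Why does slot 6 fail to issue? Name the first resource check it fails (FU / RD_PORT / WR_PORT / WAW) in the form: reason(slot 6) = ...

#0 ALU src=r5,r6 dispatched  <A:2 Mu:1 Ld:1 B:1 rd:3 wr:2>
#1 MEM src=r3,r4 dispatched  <A:2 Mu:1 Ld:0 B:1 rd:1 wr:2>
#2 MEM src=r4 held:FU  <A:2 Mu:1 Ld:0 B:1 rd:1 wr:2>
#3 MEM src=r3 held:FU  <A:2 Mu:1 Ld:0 B:1 rd:1 wr:2>
#4 MEM src=r4,r2 held:FU  <A:2 Mu:1 Ld:0 B:1 rd:1 wr:2>
#5 BR src=r2,r0 held:RD_PORT  <A:2 Mu:1 Ld:0 B:1 rd:1 wr:2>
#6 MUL src=r6,r4 held:RD_PORT  <A:2 Mu:1 Ld:0 B:1 rd:1 wr:2>

reason(slot 6) = RD_PORT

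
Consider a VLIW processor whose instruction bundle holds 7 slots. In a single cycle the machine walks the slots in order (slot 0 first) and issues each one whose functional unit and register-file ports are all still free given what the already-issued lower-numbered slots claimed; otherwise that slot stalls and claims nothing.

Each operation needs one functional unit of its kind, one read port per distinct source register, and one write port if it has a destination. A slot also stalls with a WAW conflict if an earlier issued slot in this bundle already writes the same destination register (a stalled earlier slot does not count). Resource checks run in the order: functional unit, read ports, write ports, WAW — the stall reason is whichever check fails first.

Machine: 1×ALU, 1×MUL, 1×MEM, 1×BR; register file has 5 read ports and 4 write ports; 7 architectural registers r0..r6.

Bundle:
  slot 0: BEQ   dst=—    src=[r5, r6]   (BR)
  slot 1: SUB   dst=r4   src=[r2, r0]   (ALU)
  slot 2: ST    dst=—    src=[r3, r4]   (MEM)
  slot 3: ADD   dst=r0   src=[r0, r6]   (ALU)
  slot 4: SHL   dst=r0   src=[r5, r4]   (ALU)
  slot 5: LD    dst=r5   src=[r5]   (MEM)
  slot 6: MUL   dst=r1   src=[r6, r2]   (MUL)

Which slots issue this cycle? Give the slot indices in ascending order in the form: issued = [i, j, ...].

issued = [0, 1, 5]

[0] BR needs rd=2 wr=0: ok; after: ALU=1 MUL=1 MEM=1 BR=0, R=3, W=4
[1] ALU needs rd=2 wr=1: ok; after: ALU=0 MUL=1 MEM=1 BR=0, R=1, W=3
[2] MEM needs rd=2 wr=0: RD_PORT; after: ALU=0 MUL=1 MEM=1 BR=0, R=1, W=3
[3] ALU needs rd=2 wr=1: FU; after: ALU=0 MUL=1 MEM=1 BR=0, R=1, W=3
[4] ALU needs rd=2 wr=1: FU; after: ALU=0 MUL=1 MEM=1 BR=0, R=1, W=3
[5] MEM needs rd=1 wr=1: ok; after: ALU=0 MUL=1 MEM=0 BR=0, R=0, W=2
[6] MUL needs rd=2 wr=1: RD_PORT; after: ALU=0 MUL=1 MEM=0 BR=0, R=0, W=2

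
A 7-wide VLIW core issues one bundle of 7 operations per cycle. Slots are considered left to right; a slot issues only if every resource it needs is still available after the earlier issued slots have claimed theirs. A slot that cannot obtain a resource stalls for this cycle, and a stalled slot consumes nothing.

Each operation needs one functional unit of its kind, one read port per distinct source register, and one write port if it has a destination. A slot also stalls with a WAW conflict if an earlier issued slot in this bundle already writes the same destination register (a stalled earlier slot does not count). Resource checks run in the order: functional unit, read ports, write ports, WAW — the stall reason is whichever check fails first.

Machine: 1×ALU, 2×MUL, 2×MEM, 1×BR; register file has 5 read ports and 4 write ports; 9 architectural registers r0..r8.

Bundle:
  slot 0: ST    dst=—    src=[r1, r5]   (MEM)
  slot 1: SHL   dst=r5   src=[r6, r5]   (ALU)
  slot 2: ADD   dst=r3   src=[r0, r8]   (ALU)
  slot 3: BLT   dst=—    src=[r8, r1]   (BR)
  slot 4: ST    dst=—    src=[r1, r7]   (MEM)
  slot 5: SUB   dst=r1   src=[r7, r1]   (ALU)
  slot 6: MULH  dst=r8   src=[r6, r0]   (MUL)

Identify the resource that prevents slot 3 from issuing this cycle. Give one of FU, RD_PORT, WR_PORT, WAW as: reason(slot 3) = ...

reason(slot 3) = RD_PORT

#0 MEM src=r1,r5 dispatched  <A:1 Mu:2 Ld:1 B:1 rd:3 wr:4>
#1 ALU src=r6,r5 dispatched  <A:0 Mu:2 Ld:1 B:1 rd:1 wr:3>
#2 ALU src=r0,r8 held:FU  <A:0 Mu:2 Ld:1 B:1 rd:1 wr:3>
#3 BR src=r8,r1 held:RD_PORT  <A:0 Mu:2 Ld:1 B:1 rd:1 wr:3>
#4 MEM src=r1,r7 held:RD_PORT  <A:0 Mu:2 Ld:1 B:1 rd:1 wr:3>
#5 ALU src=r7,r1 held:FU  <A:0 Mu:2 Ld:1 B:1 rd:1 wr:3>
#6 MUL src=r6,r0 held:RD_PORT  <A:0 Mu:2 Ld:1 B:1 rd:1 wr:3>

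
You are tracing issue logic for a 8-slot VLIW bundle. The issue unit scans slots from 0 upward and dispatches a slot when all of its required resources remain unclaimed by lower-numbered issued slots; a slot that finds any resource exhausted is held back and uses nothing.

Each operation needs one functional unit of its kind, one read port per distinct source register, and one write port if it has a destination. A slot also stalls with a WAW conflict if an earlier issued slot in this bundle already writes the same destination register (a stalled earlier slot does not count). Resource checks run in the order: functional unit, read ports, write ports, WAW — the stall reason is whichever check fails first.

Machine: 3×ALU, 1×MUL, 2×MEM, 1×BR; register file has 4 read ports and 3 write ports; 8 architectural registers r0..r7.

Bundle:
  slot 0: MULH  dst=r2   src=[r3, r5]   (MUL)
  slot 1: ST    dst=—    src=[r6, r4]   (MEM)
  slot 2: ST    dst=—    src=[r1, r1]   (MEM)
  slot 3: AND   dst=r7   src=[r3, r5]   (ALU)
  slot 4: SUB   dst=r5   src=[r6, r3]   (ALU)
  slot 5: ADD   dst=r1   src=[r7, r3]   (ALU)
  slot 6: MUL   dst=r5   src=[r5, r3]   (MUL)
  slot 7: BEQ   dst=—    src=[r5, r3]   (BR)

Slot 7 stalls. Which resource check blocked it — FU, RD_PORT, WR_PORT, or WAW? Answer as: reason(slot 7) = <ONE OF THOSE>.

reason(slot 7) = RD_PORT

slot 0 (MUL): ISSUE — free A3,Mu0,Ld2,B1 rp2 wp2
slot 1 (MEM): ISSUE — free A3,Mu0,Ld1,B1 rp0 wp2
slot 2 (MEM): stall RD_PORT — free A3,Mu0,Ld1,B1 rp0 wp2
slot 3 (ALU): stall RD_PORT — free A3,Mu0,Ld1,B1 rp0 wp2
slot 4 (ALU): stall RD_PORT — free A3,Mu0,Ld1,B1 rp0 wp2
slot 5 (ALU): stall RD_PORT — free A3,Mu0,Ld1,B1 rp0 wp2
slot 6 (MUL): stall FU — free A3,Mu0,Ld1,B1 rp0 wp2
slot 7 (BR): stall RD_PORT — free A3,Mu0,Ld1,B1 rp0 wp2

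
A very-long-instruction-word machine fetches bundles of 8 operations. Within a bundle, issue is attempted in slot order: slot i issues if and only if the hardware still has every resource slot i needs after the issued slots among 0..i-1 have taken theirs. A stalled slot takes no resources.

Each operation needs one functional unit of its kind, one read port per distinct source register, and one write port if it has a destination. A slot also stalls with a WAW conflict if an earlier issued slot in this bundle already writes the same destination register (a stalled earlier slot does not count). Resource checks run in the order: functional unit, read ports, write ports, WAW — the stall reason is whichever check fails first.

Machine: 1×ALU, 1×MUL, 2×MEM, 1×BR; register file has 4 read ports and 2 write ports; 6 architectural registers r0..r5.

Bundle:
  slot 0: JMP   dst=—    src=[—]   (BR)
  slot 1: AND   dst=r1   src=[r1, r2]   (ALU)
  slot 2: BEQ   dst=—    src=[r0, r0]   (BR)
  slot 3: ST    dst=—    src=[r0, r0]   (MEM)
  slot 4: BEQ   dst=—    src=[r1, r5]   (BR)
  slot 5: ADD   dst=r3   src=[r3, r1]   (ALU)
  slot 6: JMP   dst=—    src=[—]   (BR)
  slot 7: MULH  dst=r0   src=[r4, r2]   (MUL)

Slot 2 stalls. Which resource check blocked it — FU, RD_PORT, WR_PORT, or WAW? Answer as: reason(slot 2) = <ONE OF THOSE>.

[0] BR needs rd=0 wr=0: ok; after: ALU=1 MUL=1 MEM=2 BR=0, R=4, W=2
[1] ALU needs rd=2 wr=1: ok; after: ALU=0 MUL=1 MEM=2 BR=0, R=2, W=1
[2] BR needs rd=1 wr=0: FU; after: ALU=0 MUL=1 MEM=2 BR=0, R=2, W=1
[3] MEM needs rd=1 wr=0: ok; after: ALU=0 MUL=1 MEM=1 BR=0, R=1, W=1
[4] BR needs rd=2 wr=0: FU; after: ALU=0 MUL=1 MEM=1 BR=0, R=1, W=1
[5] ALU needs rd=2 wr=1: FU; after: ALU=0 MUL=1 MEM=1 BR=0, R=1, W=1
[6] BR needs rd=0 wr=0: FU; after: ALU=0 MUL=1 MEM=1 BR=0, R=1, W=1
[7] MUL needs rd=2 wr=1: RD_PORT; after: ALU=0 MUL=1 MEM=1 BR=0, R=1, W=1

reason(slot 2) = FU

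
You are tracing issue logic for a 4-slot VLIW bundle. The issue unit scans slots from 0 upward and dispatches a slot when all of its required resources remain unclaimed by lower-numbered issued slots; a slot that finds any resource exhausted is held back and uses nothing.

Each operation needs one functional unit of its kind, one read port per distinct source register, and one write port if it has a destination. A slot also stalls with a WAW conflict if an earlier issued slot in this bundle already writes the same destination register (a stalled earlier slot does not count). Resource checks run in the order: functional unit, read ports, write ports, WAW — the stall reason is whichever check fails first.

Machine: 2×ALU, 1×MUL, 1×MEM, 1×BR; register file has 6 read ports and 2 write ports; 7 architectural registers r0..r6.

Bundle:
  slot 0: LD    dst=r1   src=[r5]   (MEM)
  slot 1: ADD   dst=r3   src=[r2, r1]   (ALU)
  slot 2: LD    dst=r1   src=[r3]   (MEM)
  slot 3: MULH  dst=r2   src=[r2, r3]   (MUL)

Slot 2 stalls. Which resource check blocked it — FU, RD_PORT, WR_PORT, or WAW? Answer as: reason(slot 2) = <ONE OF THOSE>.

  0. MEM→r1 ⇒ go  {2A/1Mu/0Ld/1B | 5r 1w}
  1. ALU→r3 ⇒ go  {1A/1Mu/0Ld/1B | 3r 0w}
  2. MEM→r1 ⇒ no(FU)  {1A/1Mu/0Ld/1B | 3r 0w}
  3. MUL→r2 ⇒ no(WR_PORT)  {1A/1Mu/0Ld/1B | 3r 0w}

reason(slot 2) = FU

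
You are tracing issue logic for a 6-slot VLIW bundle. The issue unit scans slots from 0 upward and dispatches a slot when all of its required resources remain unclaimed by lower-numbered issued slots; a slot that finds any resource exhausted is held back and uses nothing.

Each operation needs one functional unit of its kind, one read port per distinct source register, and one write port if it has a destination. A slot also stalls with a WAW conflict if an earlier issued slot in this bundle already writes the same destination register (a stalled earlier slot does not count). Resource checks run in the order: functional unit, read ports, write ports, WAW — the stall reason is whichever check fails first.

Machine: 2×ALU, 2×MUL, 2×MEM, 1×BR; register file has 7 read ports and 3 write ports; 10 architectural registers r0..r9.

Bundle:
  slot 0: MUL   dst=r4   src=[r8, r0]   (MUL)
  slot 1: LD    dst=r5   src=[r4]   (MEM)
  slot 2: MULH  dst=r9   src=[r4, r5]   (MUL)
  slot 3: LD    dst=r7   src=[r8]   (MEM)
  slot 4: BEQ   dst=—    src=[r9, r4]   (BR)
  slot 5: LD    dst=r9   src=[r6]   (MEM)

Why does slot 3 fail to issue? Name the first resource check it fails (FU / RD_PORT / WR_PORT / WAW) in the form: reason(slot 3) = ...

reason(slot 3) = WR_PORT

(0) want 1×MUL +2rd +1wr — yes → AL2|MU1|ME2|BR1|rd5|wr2
(1) want 1×MEM +1rd +1wr — yes → AL2|MU1|ME1|BR1|rd4|wr1
(2) want 1×MUL +2rd +1wr — yes → AL2|MU0|ME1|BR1|rd2|wr0
(3) want 1×MEM +1rd +1wr — WR_PORT → AL2|MU0|ME1|BR1|rd2|wr0
(4) want 1×BR +2rd +0wr — yes → AL2|MU0|ME1|BR0|rd0|wr0
(5) want 1×MEM +1rd +1wr — RD_PORT → AL2|MU0|ME1|BR0|rd0|wr0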